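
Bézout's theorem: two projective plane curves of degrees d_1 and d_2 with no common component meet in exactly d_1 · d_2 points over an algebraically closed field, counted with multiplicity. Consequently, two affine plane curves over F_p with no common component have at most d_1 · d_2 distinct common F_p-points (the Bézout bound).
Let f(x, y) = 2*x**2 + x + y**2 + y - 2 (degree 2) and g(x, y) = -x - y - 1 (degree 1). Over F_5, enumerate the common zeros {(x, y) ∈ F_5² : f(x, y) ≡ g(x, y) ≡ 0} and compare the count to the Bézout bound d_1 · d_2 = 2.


Common zeros: ∅; count = 0; Bézout bound = 2.

deg(f) = 2, deg(g) = 1, so Bézout bound = 2.
Scan x ∈ F_5. For each x, list the y ∈ F_5 with f(x, y) ≡ 0 and those with g(x, y) ≡ 0 (mod 5); the common zeros in that column are the intersection.
  x = 0: f ≡ 0 at y ∈ {1, 3}; g ≡ 0 at y ∈ {4}; common: ∅.
  x = 1: f ≡ 0 at y ∈ ∅; g ≡ 0 at y ∈ {3}; common: ∅.
  x = 2: f ≡ 0 at y ∈ {1, 3}; g ≡ 0 at y ∈ {2}; common: ∅.
  x = 3: f ≡ 0 at y ∈ {2}; g ≡ 0 at y ∈ {1}; common: ∅.
  x = 4: f ≡ 0 at y ∈ {2}; g ≡ 0 at y ∈ {0}; common: ∅.
Collecting: common zeros = ∅, so the count is 0.
Comparison with the Bézout bound: 0 ≤ 2 = deg(f)·deg(g), as expected for curves with no common component (the affine F_5-count falls short of the bound because intersections may lie at infinity, over extension fields, or carry multiplicity).


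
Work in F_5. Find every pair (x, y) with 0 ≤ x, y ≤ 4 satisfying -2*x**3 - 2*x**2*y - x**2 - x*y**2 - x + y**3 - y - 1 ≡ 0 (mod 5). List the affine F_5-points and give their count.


Affine F_5-points: {(0, 2), (1, 0), (4, 1)}; count = 3.

For each of the 25 pairs (x, y) ∈ F_5², evaluate f(x, y) mod 5. Record the zeros.
  x = 0: [0↦4, 1↦4, 2↦0, 3↦3, 4↦4]  zeros at y ∈ {2}
  x = 1: [0↦0, 1↦2, 2↦3, 3↦4, 4↦1]  zeros at y ∈ {0}
  x = 2: [0↦2, 1↦2, 2↦4, 3↦4, 4↦3]  zeros at y ∈ ∅
  x = 3: [0↦3, 1↦2, 2↦1, 3↦1, 4↦3]  zeros at y ∈ ∅
  x = 4: [0↦1, 1↦0, 2↦2, 3↦3, 4↦4]  zeros at y ∈ {1}
Collecting zeros: affine points = {(0, 2), (1, 0), (4, 1)}.
Total count |C(F_5)_aff| = 3.


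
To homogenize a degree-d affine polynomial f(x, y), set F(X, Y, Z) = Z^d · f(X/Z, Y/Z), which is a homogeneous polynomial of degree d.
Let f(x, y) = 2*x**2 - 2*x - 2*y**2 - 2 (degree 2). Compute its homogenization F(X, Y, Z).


F(X, Y, Z) = 2*X**2 - 2*X*Z - 2*Y**2 - 2*Z**2

deg(f) = 2.
Substitute x = X/Z, y = Y/Z into f, then multiply by Z^2.
  monomial 2·x^2·y^0 ↦ 2·X^2·Y^0·Z^0.
  monomial -2·x^1·y^0 ↦ -2·X^1·Y^0·Z^1.
  monomial -2·x^0·y^2 ↦ -2·X^0·Y^2·Z^0.
  monomial -2·x^0·y^0 ↦ -2·X^0·Y^0·Z^2.
Collecting: F(X, Y, Z) = 2*X**2 - 2*X*Z - 2*Y**2 - 2*Z**2.


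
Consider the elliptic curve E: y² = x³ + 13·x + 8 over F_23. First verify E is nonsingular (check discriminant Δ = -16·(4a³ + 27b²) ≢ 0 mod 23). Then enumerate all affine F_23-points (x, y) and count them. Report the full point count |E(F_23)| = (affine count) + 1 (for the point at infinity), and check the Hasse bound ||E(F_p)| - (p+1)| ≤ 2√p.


Affine points = {(0, 10), (0, 13), (4, 3), (4, 20), (6, 7), (6, 16), (8, 7), (8, 16), (9, 7), (9, 16), (12, 11), (12, 12), (14, 6), (14, 17), (15, 6), (15, 17), (17, 6), (17, 17), (18, 5), (18, 18)}; affine count = 20; |E(F_23)| = 21.

Discriminant check: Δ ∝ 4a³ + 27b² = 4·13³ + 27·8² = 4·2197 + 27·64 ≡ 5 (mod 23). Nonzero ⇒ E is nonsingular.
For each x ∈ F_23, compute rhs = x³ + 13·x + 8 mod 23, then count y ∈ F_23 with y² ≡ rhs.
  x = 0: rhs = 8, matching y values: 10, 13 (2 points).
  x = 1: rhs = 22, matching y values: none (0 points).
  x = 2: rhs = 19, matching y values: none (0 points).
  x = 3: rhs = 5, matching y values: none (0 points).
  x = 4: rhs = 9, matching y values: 3, 20 (2 points).
  x = 5: rhs = 14, matching y values: none (0 points).
  x = 6: rhs = 3, matching y values: 7, 16 (2 points).
  x = 7: rhs = 5, matching y values: none (0 points).
  x = 8: rhs = 3, matching y values: 7, 16 (2 points).
  x = 9: rhs = 3, matching y values: 7, 16 (2 points).
  x = 10: rhs = 11, matching y values: none (0 points).
  x = 11: rhs = 10, matching y values: none (0 points).
  x = 12: rhs = 6, matching y values: 11, 12 (2 points).
  x = 13: rhs = 5, matching y values: none (0 points).
  x = 14: rhs = 13, matching y values: 6, 17 (2 points).
  x = 15: rhs = 13, matching y values: 6, 17 (2 points).
  x = 16: rhs = 11, matching y values: none (0 points).
  x = 17: rhs = 13, matching y values: 6, 17 (2 points).
  x = 18: rhs = 2, matching y values: 5, 18 (2 points).
  x = 19: rhs = 7, matching y values: none (0 points).
  x = 20: rhs = 11, matching y values: none (0 points).
  x = 21: rhs = 20, matching y values: none (0 points).
  x = 22: rhs = 17, matching y values: none (0 points).
Total affine count: 20.
Full point count |E(F_23)| = 20 + 1 = 21.
Hasse bound: |21 − (23+1)| = |-3| = 3 ≤ 2√23 ≈ 9.5917 ✓.


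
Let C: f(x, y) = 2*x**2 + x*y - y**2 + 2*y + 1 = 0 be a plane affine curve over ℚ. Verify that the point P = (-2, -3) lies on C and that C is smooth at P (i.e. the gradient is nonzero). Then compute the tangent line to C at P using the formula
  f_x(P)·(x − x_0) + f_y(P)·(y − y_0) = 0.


Tangent line at P: -11*x + 6*y - 4 = 0.

Step 1: f(-2, -3) = 0, so P lies on C.
Step 2: partial derivatives
  f_x(x, y) = 4*x + y, f_y(x, y) = x - 2*y + 2.
  f_x(P) = -11, f_y(P) = 6 (gradient nonzero, so P is smooth).
Step 3: tangent line at P: -11·(x − -2) + 6·(y − -3) = 0.
Expanding: -11*x + 6*y - 4 = 0.


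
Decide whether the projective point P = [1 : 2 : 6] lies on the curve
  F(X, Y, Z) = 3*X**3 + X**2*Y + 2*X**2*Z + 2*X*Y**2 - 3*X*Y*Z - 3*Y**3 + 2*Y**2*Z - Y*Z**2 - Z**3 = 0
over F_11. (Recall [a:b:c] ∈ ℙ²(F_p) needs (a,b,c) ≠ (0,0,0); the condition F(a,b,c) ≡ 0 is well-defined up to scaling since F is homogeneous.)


F(1,2,6) ≡ 0 (mod 11); P is on the curve.

Evaluate F(1, 2, 6) term-by-term (mod 11).
  3*X**3 ↦ 3·1·1·1 = 3
  X**2*Y ↦ 1·1·2·1 = 2
  2*X**2*Z ↦ 2·1·1·6 = 12
  2*X*Y**2 ↦ 2·1·4·1 = 8
  -3*X*Y*Z ↦ -3·1·2·6 = -36
  -3*Y**3 ↦ -3·1·8·1 = -24
  2*Y**2*Z ↦ 2·1·4·6 = 48
  -Y*Z**2 ↦ -1·1·2·36 = -72
  -Z**3 ↦ -1·1·1·216 = -216
Sum: F(1, 2, 6) = (3) + (2) + (12) + (8) + (-36) + (-24) + (48) + (-72) + (-216) = -275.
Reducing mod 11: -275 ≡ 0 (mod 11).
Since F(a, b, c) ≡ 0 (mod 11), P lies on the curve.


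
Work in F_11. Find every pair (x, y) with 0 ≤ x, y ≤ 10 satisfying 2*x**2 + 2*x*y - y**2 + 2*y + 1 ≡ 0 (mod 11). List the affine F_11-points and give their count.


Affine F_11-points: {(4, 0), (4, 10), (6, 6), (6, 8), (7, 0), (7, 5), (8, 8), (8, 10), (10, 5), (10, 6)}; count = 10.

For each of the 121 pairs (x, y) ∈ F_11², evaluate f(x, y) mod 11. Record the zeros.
  x = 0: [0↦1, 1↦2, 2↦1, 3↦9, 4↦4, 5↦8, 6↦10, 7↦10, 8↦8, 9↦4, 10↦9]  zeros at y ∈ ∅
  x = 1: [0↦3, 1↦6, 2↦7, 3↦6, 4↦3, 5↦9, 6↦2, 7↦4, 8↦4, 9↦2, 10↦9]  zeros at y ∈ ∅
  x = 2: [0↦9, 1↦3, 2↦6, 3↦7, 4↦6, 5↦3, 6↦9, 7↦2, 8↦4, 9↦4, 10↦2]  zeros at y ∈ ∅
  x = 3: [0↦8, 1↦4, 2↦9, 3↦1, 4↦2, 5↦1, 6↦9, 7↦4, 8↦8, 9↦10, 10↦10]  zeros at y ∈ ∅
  x = 4: [0↦0, 1↦9, 2↦5, 3↦10, 4↦2, 5↦3, 6↦2, 7↦10, 8↦5, 9↦9, 10↦0]  zeros at y ∈ {0, 10}
  x = 5: [0↦7, 1↦7, 2↦5, 3↦1, 4↦6, 5↦9, 6↦10, 7↦9, 8↦6, 9↦1, 10↦5]  zeros at y ∈ ∅
  x = 6: [0↦7, 1↦9, 2↦9, 3↦7, 4↦3, 5↦8, 6↦0, 7↦1, 8↦0, 9↦8, 10↦3]  zeros at y ∈ {6, 8}
  x = 7: [0↦0, 1↦4, 2↦6, 3↦6, 4↦4, 5↦0, 6↦5, 7↦8, 8↦9, 9↦8, 10↦5]  zeros at y ∈ {0, 5}
  x = 8: [0↦8, 1↦3, 2↦7, 3↦9, 4↦9, 5↦7, 6↦3, 7↦8, 8↦0, 9↦1, 10↦0]  zeros at y ∈ {8, 10}
  x = 9: [0↦9, 1↦6, 2↦1, 3↦5, 4↦7, 5↦7, 6↦5, 7↦1, 8↦6, 9↦9, 10↦10]  zeros at y ∈ ∅
  x = 10: [0↦3, 1↦2, 2↦10, 3↦5, 4↦9, 5↦0, 6↦0, 7↦9, 8↦5, 9↦10, 10↦2]  zeros at y ∈ {5, 6}
Collecting zeros: affine points = {(4, 0), (4, 10), (6, 6), (6, 8), (7, 0), (7, 5), (8, 8), (8, 10), (10, 5), (10, 6)}.
Total count |C(F_11)_aff| = 10.


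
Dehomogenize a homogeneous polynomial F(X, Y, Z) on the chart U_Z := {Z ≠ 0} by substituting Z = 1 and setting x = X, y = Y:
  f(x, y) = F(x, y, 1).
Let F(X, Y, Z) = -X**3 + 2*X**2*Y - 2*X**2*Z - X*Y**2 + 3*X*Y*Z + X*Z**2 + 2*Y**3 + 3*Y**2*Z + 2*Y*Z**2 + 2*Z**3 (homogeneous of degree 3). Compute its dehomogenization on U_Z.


f(x, y) = -x**3 + 2*x**2*y - 2*x**2 - x*y**2 + 3*x*y + x + 2*y**3 + 3*y**2 + 2*y + 2

On U_Z we set Z = 1. Each monomial c·X^i·Y^j·Z^k in F becomes c·x^i·y^j·1^k = c·x^i·y^j.
Substituting Z = 1: F(X, Y, 1) = -x**3 + 2*x**2*y - 2*x**2 - x*y**2 + 3*x*y + x + 2*y**3 + 3*y**2 + 2*y + 2.
Note: deg(f) ≤ deg(F) = 3; strict inequality happens when F is divisible by Z (lost terms).


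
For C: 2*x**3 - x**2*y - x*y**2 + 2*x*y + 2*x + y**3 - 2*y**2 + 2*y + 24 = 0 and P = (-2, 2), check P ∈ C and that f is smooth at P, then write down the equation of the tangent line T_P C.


Tangent line at P: 34*x + 6*y + 56 = 0.

Step 1: f(-2, 2) = 0, so P lies on C.
Step 2: partial derivatives
  f_x(x, y) = 6*x**2 - 2*x*y - y**2 + 2*y + 2, f_y(x, y) = -x**2 - 2*x*y + 2*x + 3*y**2 - 4*y + 2.
  f_x(P) = 34, f_y(P) = 6 (gradient nonzero, so P is smooth).
Step 3: tangent line at P: 34·(x − -2) + 6·(y − 2) = 0.
Expanding: 34*x + 6*y + 56 = 0.


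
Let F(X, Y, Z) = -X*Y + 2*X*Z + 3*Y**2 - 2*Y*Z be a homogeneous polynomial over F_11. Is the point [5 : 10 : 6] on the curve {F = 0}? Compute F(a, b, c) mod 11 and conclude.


F(5,10,6) ≡ 3 (mod 11); P is NOT on the curve.

Evaluate F(5, 10, 6) term-by-term (mod 11).
  -X*Y ↦ -1·5·10·1 = -50
  2*X*Z ↦ 2·5·1·6 = 60
  3*Y**2 ↦ 3·1·100·1 = 300
  -2*Y*Z ↦ -2·1·10·6 = -120
Sum: F(5, 10, 6) = (-50) + (60) + (300) + (-120) = 190.
Reducing mod 11: 190 ≡ 3 (mod 11).
Since F(a, b, c) ≡ 3 ≠ 0 (mod 11), P does NOT lie on the curve.


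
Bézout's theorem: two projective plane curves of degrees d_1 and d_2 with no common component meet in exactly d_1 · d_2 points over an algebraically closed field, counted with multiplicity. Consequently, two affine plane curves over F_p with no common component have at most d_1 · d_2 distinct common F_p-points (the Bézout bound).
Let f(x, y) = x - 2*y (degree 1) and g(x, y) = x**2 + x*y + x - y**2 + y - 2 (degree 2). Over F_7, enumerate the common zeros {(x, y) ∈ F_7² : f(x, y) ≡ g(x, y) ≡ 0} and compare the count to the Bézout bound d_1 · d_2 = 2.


Common zeros: {(5, 6)}; count = 1; Bézout bound = 2.

deg(f) = 1, deg(g) = 2, so Bézout bound = 2.
Scan x ∈ F_7. For each x, list the y ∈ F_7 with f(x, y) ≡ 0 and those with g(x, y) ≡ 0 (mod 7); the common zeros in that column are the intersection.
  x = 0: f ≡ 0 at y ∈ {0}; g ≡ 0 at y ∈ {4}; common: ∅.
  x = 1: f ≡ 0 at y ∈ {4}; g ≡ 0 at y ∈ {0, 2}; common: ∅.
  x = 2: f ≡ 0 at y ∈ {1}; g ≡ 0 at y ∈ {4, 6}; common: ∅.
  x = 3: f ≡ 0 at y ∈ {5}; g ≡ 0 at y ∈ {2}; common: ∅.
  x = 4: f ≡ 0 at y ∈ {2}; g ≡ 0 at y ∈ ∅; common: ∅.
  x = 5: f ≡ 0 at y ∈ {6}; g ≡ 0 at y ∈ {0, 6}; common: {6}.
  x = 6: f ≡ 0 at y ∈ {3}; g ≡ 0 at y ∈ ∅; common: ∅.
Collecting: common zeros = {(5, 6)}, so the count is 1.
Comparison with the Bézout bound: 1 ≤ 2 = deg(f)·deg(g), as expected for curves with no common component (the affine F_7-count falls short of the bound because intersections may lie at infinity, over extension fields, or carry multiplicity).


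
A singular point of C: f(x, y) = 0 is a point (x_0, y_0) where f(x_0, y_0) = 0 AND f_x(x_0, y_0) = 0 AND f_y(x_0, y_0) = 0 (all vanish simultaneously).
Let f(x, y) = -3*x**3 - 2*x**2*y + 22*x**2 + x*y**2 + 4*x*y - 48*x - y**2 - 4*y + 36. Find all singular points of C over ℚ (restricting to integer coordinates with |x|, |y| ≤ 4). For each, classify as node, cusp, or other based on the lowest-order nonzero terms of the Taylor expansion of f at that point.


Singular points: {(2, 2)}; classification: cusp.

Compute partial derivatives:
  f_x = -9*x**2 - 4*x*y + 44*x + y**2 + 4*y - 48.
  f_y = -2*x**2 + 2*x*y + 4*x - 2*y - 4.
Scan x_0 ∈ {−4, ..., 4}. For each x_0, f_y(x_0, y) is a polynomial in y; find its integer roots y ∈ {−4, ..., 4}, then test f_x and f at those candidates.
  x = -4: f_y(-4, y) = -10*y - 52; no integer root y with |y| ≤ 4.
  x = -3: f_y(-3, y) = -8*y - 34; no integer root y with |y| ≤ 4.
  x = -2: f_y(-2, y) = -6*y - 20; no integer root y with |y| ≤ 4.
  x = -1: f_y(-1, y) = -4*y - 10; no integer root y with |y| ≤ 4.
  x = 0: f_y(0, y) = -2*y - 4; vanishes at y ∈ {-2}. (0, -2): f_x = -52 ≠ 0.
  x = 1: f_y(1, y) = -2; no integer root y with |y| ≤ 4.
  x = 2: f_y(2, y) = 2*y - 4; vanishes at y ∈ {2}. (2, 2): f_x = 0, f = 0 — SINGULAR.
  x = 3: f_y(3, y) = 4*y - 10; no integer root y with |y| ≤ 4.
  x = 4: f_y(4, y) = 6*y - 20; no integer root y with |y| ≤ 4.
Only singular point on the grid: (2, 2).
Classify: substitute x = 2 + u, y = 2 + v and expand: f = -3*u**3 - 2*u**2*v + u*v**2 + v**2.
No constant or linear terms (consistent with a singular point). Quadratic part: v**2. Cubic part: -3*u**3 - 2*u**2*v + u*v**2.
The quadratic part v**2 is a perfect square, so there is a single (double) tangent line v = 0, i.e. y = 2. Restricting the cubic part to that line (v = 0) leaves -3*u**3 ≠ 0, so f is not divisible by v and the branch is v² ≈ 3*u**3 to lowest order — this is a cusp.
Classification: cusp.


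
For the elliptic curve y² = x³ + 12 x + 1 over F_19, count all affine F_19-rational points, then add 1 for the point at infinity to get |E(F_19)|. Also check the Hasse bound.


Affine points = {(0, 1), (0, 18), (3, 8), (3, 11), (6, 2), (6, 17), (8, 1), (8, 18), (10, 0), (11, 1), (11, 18), (12, 7), (12, 12), (13, 6), (13, 13), (14, 5), (14, 14), (17, 8), (17, 11), (18, 8), (18, 11)}; affine count = 21; |E(F_19)| = 22.

Discriminant check: Δ ∝ 4a³ + 27b² = 4·12³ + 27·1² = 4·1728 + 27·1 ≡ 4 (mod 19). Nonzero ⇒ E is nonsingular.
For each x ∈ F_19, compute rhs = x³ + 12·x + 1 mod 19, then count y ∈ F_19 with y² ≡ rhs.
  x = 0: rhs = 1, matching y values: 1, 18 (2 points).
  x = 1: rhs = 14, matching y values: none (0 points).
  x = 2: rhs = 14, matching y values: none (0 points).
  x = 3: rhs = 7, matching y values: 8, 11 (2 points).
  x = 4: rhs = 18, matching y values: none (0 points).
  x = 5: rhs = 15, matching y values: none (0 points).
  x = 6: rhs = 4, matching y values: 2, 17 (2 points).
  x = 7: rhs = 10, matching y values: none (0 points).
  x = 8: rhs = 1, matching y values: 1, 18 (2 points).
  x = 9: rhs = 2, matching y values: none (0 points).
  x = 10: rhs = 0, matching y values: 0 (1 points).
  x = 11: rhs = 1, matching y values: 1, 18 (2 points).
  x = 12: rhs = 11, matching y values: 7, 12 (2 points).
  x = 13: rhs = 17, matching y values: 6, 13 (2 points).
  x = 14: rhs = 6, matching y values: 5, 14 (2 points).
  x = 15: rhs = 3, matching y values: none (0 points).
  x = 16: rhs = 14, matching y values: none (0 points).
  x = 17: rhs = 7, matching y values: 8, 11 (2 points).
  x = 18: rhs = 7, matching y values: 8, 11 (2 points).
Total affine count: 21.
Full point count |E(F_19)| = 21 + 1 = 22.
Hasse bound: |22 − (19+1)| = |2| = 2 ≤ 2√19 ≈ 8.7178 ✓.


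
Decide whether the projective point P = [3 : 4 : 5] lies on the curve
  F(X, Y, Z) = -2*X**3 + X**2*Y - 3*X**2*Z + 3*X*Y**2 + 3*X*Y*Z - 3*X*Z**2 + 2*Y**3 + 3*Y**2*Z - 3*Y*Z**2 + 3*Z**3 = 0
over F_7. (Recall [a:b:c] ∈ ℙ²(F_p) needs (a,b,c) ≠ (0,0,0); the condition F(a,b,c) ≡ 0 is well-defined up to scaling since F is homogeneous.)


F(3,4,5) ≡ 4 (mod 7); P is NOT on the curve.

Evaluate F(3, 4, 5) term-by-term (mod 7).
  -2*X**3 ↦ -2·27·1·1 = -54
  X**2*Y ↦ 1·9·4·1 = 36
  -3*X**2*Z ↦ -3·9·1·5 = -135
  3*X*Y**2 ↦ 3·3·16·1 = 144
  3*X*Y*Z ↦ 3·3·4·5 = 180
  -3*X*Z**2 ↦ -3·3·1·25 = -225
  2*Y**3 ↦ 2·1·64·1 = 128
  3*Y**2*Z ↦ 3·1·16·5 = 240
  -3*Y*Z**2 ↦ -3·1·4·25 = -300
  3*Z**3 ↦ 3·1·1·125 = 375
Sum: F(3, 4, 5) = (-54) + (36) + (-135) + (144) + (180) + (-225) + (128) + (240) + (-300) + (375) = 389.
Reducing mod 7: 389 ≡ 4 (mod 7).
Since F(a, b, c) ≡ 4 ≠ 0 (mod 7), P does NOT lie on the curve.


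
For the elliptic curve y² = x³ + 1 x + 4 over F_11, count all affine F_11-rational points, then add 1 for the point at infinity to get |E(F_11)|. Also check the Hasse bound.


Affine points = {(0, 2), (0, 9), (2, 5), (2, 6), (3, 1), (3, 10), (9, 4), (9, 7)}; affine count = 8; |E(F_11)| = 9.

Discriminant check: Δ ∝ 4a³ + 27b² = 4·1³ + 27·4² = 4·1 + 27·16 ≡ 7 (mod 11). Nonzero ⇒ E is nonsingular.
For each x ∈ F_11, compute rhs = x³ + 1·x + 4 mod 11, then count y ∈ F_11 with y² ≡ rhs.
  x = 0: rhs = 4, matching y values: 2, 9 (2 points).
  x = 1: rhs = 6, matching y values: none (0 points).
  x = 2: rhs = 3, matching y values: 5, 6 (2 points).
  x = 3: rhs = 1, matching y values: 1, 10 (2 points).
  x = 4: rhs = 6, matching y values: none (0 points).
  x = 5: rhs = 2, matching y values: none (0 points).
  x = 6: rhs = 6, matching y values: none (0 points).
  x = 7: rhs = 2, matching y values: none (0 points).
  x = 8: rhs = 7, matching y values: none (0 points).
  x = 9: rhs = 5, matching y values: 4, 7 (2 points).
  x = 10: rhs = 2, matching y values: none (0 points).
Total affine count: 8.
Full point count |E(F_11)| = 8 + 1 = 9.
Hasse bound: |9 − (11+1)| = |-3| = 3 ≤ 2√11 ≈ 6.6332 ✓.


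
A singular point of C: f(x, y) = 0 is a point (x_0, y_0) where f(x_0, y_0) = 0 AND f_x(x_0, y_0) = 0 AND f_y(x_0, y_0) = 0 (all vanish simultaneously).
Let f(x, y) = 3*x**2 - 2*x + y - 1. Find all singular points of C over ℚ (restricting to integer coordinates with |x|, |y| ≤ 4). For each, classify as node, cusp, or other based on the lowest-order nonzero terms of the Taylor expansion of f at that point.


No singular points in the scanned grid; C is smooth there.

Compute partial derivatives:
  f_x = 6*x - 2.
  f_y = 1.
f_y = 1 is a nonzero constant, so f_y never vanishes: no point (x, y) can satisfy f = f_x = f_y = 0. In particular no (x, y) ∈ {−4, ..., 4}² is singular; the curve is smooth.


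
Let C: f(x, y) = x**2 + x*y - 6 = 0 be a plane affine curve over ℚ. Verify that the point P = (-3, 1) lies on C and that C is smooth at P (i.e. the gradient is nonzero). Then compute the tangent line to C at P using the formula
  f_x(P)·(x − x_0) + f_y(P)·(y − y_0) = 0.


Tangent line at P: -5*x - 3*y - 12 = 0.

Step 1: f(-3, 1) = 0, so P lies on C.
Step 2: partial derivatives
  f_x(x, y) = 2*x + y, f_y(x, y) = x.
  f_x(P) = -5, f_y(P) = -3 (gradient nonzero, so P is smooth).
Step 3: tangent line at P: -5·(x − -3) + -3·(y − 1) = 0.
Expanding: -5*x - 3*y - 12 = 0.


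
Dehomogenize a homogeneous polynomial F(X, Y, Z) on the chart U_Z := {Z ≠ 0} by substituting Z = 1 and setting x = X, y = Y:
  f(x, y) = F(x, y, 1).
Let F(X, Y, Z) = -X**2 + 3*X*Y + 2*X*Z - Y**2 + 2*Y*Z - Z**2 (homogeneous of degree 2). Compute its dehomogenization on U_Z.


f(x, y) = -x**2 + 3*x*y + 2*x - y**2 + 2*y - 1

On U_Z we set Z = 1. Each monomial c·X^i·Y^j·Z^k in F becomes c·x^i·y^j·1^k = c·x^i·y^j.
Substituting Z = 1: F(X, Y, 1) = -x**2 + 3*x*y + 2*x - y**2 + 2*y - 1.
Note: deg(f) ≤ deg(F) = 2; strict inequality happens when F is divisible by Z (lost terms).


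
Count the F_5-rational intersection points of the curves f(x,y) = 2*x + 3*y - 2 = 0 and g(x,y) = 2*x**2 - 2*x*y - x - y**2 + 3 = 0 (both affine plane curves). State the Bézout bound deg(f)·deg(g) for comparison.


Common zeros: ∅; count = 0; Bézout bound = 2.

deg(f) = 1, deg(g) = 2, so Bézout bound = 2.
Scan x ∈ F_5. For each x, list the y ∈ F_5 with f(x, y) ≡ 0 and those with g(x, y) ≡ 0 (mod 5); the common zeros in that column are the intersection.
  x = 0: f ≡ 0 at y ∈ {4}; g ≡ 0 at y ∈ ∅; common: ∅.
  x = 1: f ≡ 0 at y ∈ {0}; g ≡ 0 at y ∈ {4}; common: ∅.
  x = 2: f ≡ 0 at y ∈ {1}; g ≡ 0 at y ∈ ∅; common: ∅.
  x = 3: f ≡ 0 at y ∈ {2}; g ≡ 0 at y ∈ ∅; common: ∅.
  x = 4: f ≡ 0 at y ∈ {3}; g ≡ 0 at y ∈ ∅; common: ∅.
Collecting: common zeros = ∅, so the count is 0.
Comparison with the Bézout bound: 0 ≤ 2 = deg(f)·deg(g), as expected for curves with no common component (the affine F_5-count falls short of the bound because intersections may lie at infinity, over extension fields, or carry multiplicity).


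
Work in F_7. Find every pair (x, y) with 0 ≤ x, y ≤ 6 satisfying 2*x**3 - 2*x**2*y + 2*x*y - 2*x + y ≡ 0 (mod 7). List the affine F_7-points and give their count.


Affine F_7-points: {(0, 0), (1, 0), (2, 4), (3, 5), (4, 4), (5, 4), (6, 0)}; count = 7.

For each of the 49 pairs (x, y) ∈ F_7², evaluate f(x, y) mod 7. Record the zeros.
  x = 0: [0↦0, 1↦1, 2↦2, 3↦3, 4↦4, 5↦5, 6↦6]  zeros at y ∈ {0}
  x = 1: [0↦0, 1↦1, 2↦2, 3↦3, 4↦4, 5↦5, 6↦6]  zeros at y ∈ {0}
  x = 2: [0↦5, 1↦2, 2↦6, 3↦3, 4↦0, 5↦4, 6↦1]  zeros at y ∈ {4}
  x = 3: [0↦6, 1↦2, 2↦5, 3↦1, 4↦4, 5↦0, 6↦3]  zeros at y ∈ {5}
  x = 4: [0↦1, 1↦6, 2↦4, 3↦2, 4↦0, 5↦5, 6↦3]  zeros at y ∈ {4}
  x = 5: [0↦2, 1↦5, 2↦1, 3↦4, 4↦0, 5↦3, 6↦6]  zeros at y ∈ {4}
  x = 6: [0↦0, 1↦4, 2↦1, 3↦5, 4↦2, 5↦6, 6↦3]  zeros at y ∈ {0}
Collecting zeros: affine points = {(0, 0), (1, 0), (2, 4), (3, 5), (4, 4), (5, 4), (6, 0)}.
Total count |C(F_7)_aff| = 7.


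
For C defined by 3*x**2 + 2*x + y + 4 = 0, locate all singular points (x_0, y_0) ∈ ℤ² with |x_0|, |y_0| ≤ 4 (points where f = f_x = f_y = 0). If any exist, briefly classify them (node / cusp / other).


No singular points in the scanned grid; C is smooth there.

Compute partial derivatives:
  f_x = 6*x + 2.
  f_y = 1.
f_y = 1 is a nonzero constant, so f_y never vanishes: no point (x, y) can satisfy f = f_x = f_y = 0. In particular no (x, y) ∈ {−4, ..., 4}² is singular; the curve is smooth.


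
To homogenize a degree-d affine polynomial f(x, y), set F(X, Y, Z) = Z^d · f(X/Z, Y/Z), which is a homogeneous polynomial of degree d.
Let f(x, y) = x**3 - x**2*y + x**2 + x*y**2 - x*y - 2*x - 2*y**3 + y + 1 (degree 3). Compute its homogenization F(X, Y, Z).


F(X, Y, Z) = X**3 - X**2*Y + X**2*Z + X*Y**2 - X*Y*Z - 2*X*Z**2 - 2*Y**3 + Y*Z**2 + Z**3

deg(f) = 3.
Substitute x = X/Z, y = Y/Z into f, then multiply by Z^3.
  monomial 1·x^3·y^0 ↦ 1·X^3·Y^0·Z^0.
  monomial -1·x^2·y^1 ↦ -1·X^2·Y^1·Z^0.
  monomial 1·x^2·y^0 ↦ 1·X^2·Y^0·Z^1.
  monomial 1·x^1·y^2 ↦ 1·X^1·Y^2·Z^0.
  monomial -1·x^1·y^1 ↦ -1·X^1·Y^1·Z^1.
  monomial -2·x^1·y^0 ↦ -2·X^1·Y^0·Z^2.
  monomial -2·x^0·y^3 ↦ -2·X^0·Y^3·Z^0.
  monomial 1·x^0·y^1 ↦ 1·X^0·Y^1·Z^2.
  monomial 1·x^0·y^0 ↦ 1·X^0·Y^0·Z^3.
Collecting: F(X, Y, Z) = X**3 - X**2*Y + X**2*Z + X*Y**2 - X*Y*Z - 2*X*Z**2 - 2*Y**3 + Y*Z**2 + Z**3.


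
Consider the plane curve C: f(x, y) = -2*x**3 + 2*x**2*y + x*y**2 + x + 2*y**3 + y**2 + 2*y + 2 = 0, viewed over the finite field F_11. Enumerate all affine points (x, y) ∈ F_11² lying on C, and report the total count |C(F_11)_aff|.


Affine F_11-points: {(0, 4), (1, 2), (2, 3), (2, 5), (2, 7), (5, 2), (6, 1), (6, 6), (7, 2), (8, 7), (8, 9), (9, 8)}; count = 12.

For each of the 121 pairs (x, y) ∈ F_11², evaluate f(x, y) mod 11. Record the zeros.
  x = 0: [0↦2, 1↦7, 2↦4, 3↦5, 4↦0, 5↦1, 6↦9, 7↦3, 8↦6, 9↦8, 10↦10]  zeros at y ∈ {4}
  x = 1: [0↦1, 1↦9, 2↦0, 3↦8, 4↦1, 5↦2, 6↦1, 7↦10, 8↦8, 9↦7, 10↦8]  zeros at y ∈ {2}
  x = 2: [0↦10, 1↦3, 2↦3, 3↦0, 4↦6, 5↦0, 6↦5, 7↦0, 8↦8, 9↦8, 10↦1]  zeros at y ∈ {3, 5, 7}
  x = 3: [0↦6, 1↦10, 2↦1, 3↦2, 4↦3, 5↦5, 6↦9, 7↦5, 8↦5, 9↦10, 10↦10]  zeros at y ∈ ∅
  x = 4: [0↦10, 1↦7, 2↦4, 3↦2, 4↦2, 5↦5, 6↦1, 7↦2, 8↦9, 9↦1, 10↦1]  zeros at y ∈ ∅
  x = 5: [0↦10, 1↦4, 2↦0, 3↦10, 4↦2, 5↦10, 6↦2, 7↦1, 8↦8, 9↦2, 10↦6]  zeros at y ∈ {2}
  x = 6: [0↦5, 1↦0, 2↦10, 3↦3, 4↦2, 5↦8, 6↦0, 7↦1, 8↦1, 9↦1, 10↦2]  zeros at y ∈ {1, 6}
  x = 7: [0↦5, 1↦5, 2↦0, 3↦2, 4↦1, 5↦9, 6↦5, 7↦1, 8↦9, 9↦8, 10↦10]  zeros at y ∈ {2}
  x = 8: [0↦9, 1↦7, 2↦2, 3↦6, 4↦9, 5↦1, 6↦5, 7↦0, 8↦9, 9↦0, 10↦7]  zeros at y ∈ {7, 9}
  x = 9: [0↦5, 1↦5, 2↦4, 3↦3, 4↦3, 5↦5, 6↦10, 7↦8, 8↦0, 9↦9, 10↦3]  zeros at y ∈ {8}
  x = 10: [0↦3, 1↦9, 2↦5, 3↦3, 4↦4, 5↦9, 6↦8, 7↦2, 8↦3, 9↦1, 10↦8]  zeros at y ∈ ∅
Collecting zeros: affine points = {(0, 4), (1, 2), (2, 3), (2, 5), (2, 7), (5, 2), (6, 1), (6, 6), (7, 2), (8, 7), (8, 9), (9, 8)}.
Total count |C(F_11)_aff| = 12.


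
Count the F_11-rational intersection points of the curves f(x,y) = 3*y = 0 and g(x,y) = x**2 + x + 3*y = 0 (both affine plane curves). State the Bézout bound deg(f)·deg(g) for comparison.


Common zeros: {(0, 0), (10, 0)}; count = 2; Bézout bound = 2.

deg(f) = 1, deg(g) = 2, so Bézout bound = 2.
Scan x ∈ F_11. For each x, list the y ∈ F_11 with f(x, y) ≡ 0 and those with g(x, y) ≡ 0 (mod 11); the common zeros in that column are the intersection.
  x = 0: f ≡ 0 at y ∈ {0}; g ≡ 0 at y ∈ {0}; common: {0}.
  x = 1: f ≡ 0 at y ∈ {0}; g ≡ 0 at y ∈ {3}; common: ∅.
  x = 2: f ≡ 0 at y ∈ {0}; g ≡ 0 at y ∈ {9}; common: ∅.
  x = 3: f ≡ 0 at y ∈ {0}; g ≡ 0 at y ∈ {7}; common: ∅.
  x = 4: f ≡ 0 at y ∈ {0}; g ≡ 0 at y ∈ {8}; common: ∅.
  x = 5: f ≡ 0 at y ∈ {0}; g ≡ 0 at y ∈ {1}; common: ∅.
  x = 6: f ≡ 0 at y ∈ {0}; g ≡ 0 at y ∈ {8}; common: ∅.
  x = 7: f ≡ 0 at y ∈ {0}; g ≡ 0 at y ∈ {7}; common: ∅.
  x = 8: f ≡ 0 at y ∈ {0}; g ≡ 0 at y ∈ {9}; common: ∅.
  x = 9: f ≡ 0 at y ∈ {0}; g ≡ 0 at y ∈ {3}; common: ∅.
  x = 10: f ≡ 0 at y ∈ {0}; g ≡ 0 at y ∈ {0}; common: {0}.
Collecting: common zeros = {(0, 0), (10, 0)}, so the count is 2.
Comparison with the Bézout bound: 2 ≤ 2 = deg(f)·deg(g), as expected for curves with no common component (the bound is attained).


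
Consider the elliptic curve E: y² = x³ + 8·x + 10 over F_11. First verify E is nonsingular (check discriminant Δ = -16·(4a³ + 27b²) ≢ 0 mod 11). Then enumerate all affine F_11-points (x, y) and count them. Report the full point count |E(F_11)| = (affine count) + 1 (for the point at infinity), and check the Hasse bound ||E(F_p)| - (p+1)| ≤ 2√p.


Affine points = {(2, 1), (2, 10), (8, 5), (8, 6), (10, 1), (10, 10)}; affine count = 6; |E(F_11)| = 7.

Discriminant check: Δ ∝ 4a³ + 27b² = 4·8³ + 27·10² = 4·512 + 27·100 ≡ 7 (mod 11). Nonzero ⇒ E is nonsingular.
For each x ∈ F_11, compute rhs = x³ + 8·x + 10 mod 11, then count y ∈ F_11 with y² ≡ rhs.
  x = 0: rhs = 10, matching y values: none (0 points).
  x = 1: rhs = 8, matching y values: none (0 points).
  x = 2: rhs = 1, matching y values: 1, 10 (2 points).
  x = 3: rhs = 6, matching y values: none (0 points).
  x = 4: rhs = 7, matching y values: none (0 points).
  x = 5: rhs = 10, matching y values: none (0 points).
  x = 6: rhs = 10, matching y values: none (0 points).
  x = 7: rhs = 2, matching y values: none (0 points).
  x = 8: rhs = 3, matching y values: 5, 6 (2 points).
  x = 9: rhs = 8, matching y values: none (0 points).
  x = 10: rhs = 1, matching y values: 1, 10 (2 points).
Total affine count: 6.
Full point count |E(F_11)| = 6 + 1 = 7.
Hasse bound: |7 − (11+1)| = |-5| = 5 ≤ 2√11 ≈ 6.6332 ✓.


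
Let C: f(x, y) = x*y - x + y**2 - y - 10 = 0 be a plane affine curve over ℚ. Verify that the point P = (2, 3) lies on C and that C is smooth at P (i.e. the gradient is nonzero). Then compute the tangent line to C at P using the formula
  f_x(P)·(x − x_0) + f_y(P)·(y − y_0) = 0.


Tangent line at P: 2*x + 7*y - 25 = 0.

Step 1: f(2, 3) = 0, so P lies on C.
Step 2: partial derivatives
  f_x(x, y) = y - 1, f_y(x, y) = x + 2*y - 1.
  f_x(P) = 2, f_y(P) = 7 (gradient nonzero, so P is smooth).
Step 3: tangent line at P: 2·(x − 2) + 7·(y − 3) = 0.
Expanding: 2*x + 7*y - 25 = 0.


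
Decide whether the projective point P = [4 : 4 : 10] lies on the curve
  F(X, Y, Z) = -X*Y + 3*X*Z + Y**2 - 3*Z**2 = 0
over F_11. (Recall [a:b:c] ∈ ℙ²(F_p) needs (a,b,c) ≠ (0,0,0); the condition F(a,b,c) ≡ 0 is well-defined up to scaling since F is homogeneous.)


F(4,4,10) ≡ 7 (mod 11); P is NOT on the curve.

Evaluate F(4, 4, 10) term-by-term (mod 11).
  -X*Y ↦ -1·4·4·1 = -16
  3*X*Z ↦ 3·4·1·10 = 120
  Y**2 ↦ 1·1·16·1 = 16
  -3*Z**2 ↦ -3·1·1·100 = -300
Sum: F(4, 4, 10) = (-16) + (120) + (16) + (-300) = -180.
Reducing mod 11: -180 ≡ 7 (mod 11).
Since F(a, b, c) ≡ 7 ≠ 0 (mod 11), P does NOT lie on the curve.


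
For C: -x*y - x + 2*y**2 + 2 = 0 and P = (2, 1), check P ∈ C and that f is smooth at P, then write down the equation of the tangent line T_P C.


Tangent line at P: -2*x + 2*y + 2 = 0.

Step 1: f(2, 1) = 0, so P lies on C.
Step 2: partial derivatives
  f_x(x, y) = -y - 1, f_y(x, y) = -x + 4*y.
  f_x(P) = -2, f_y(P) = 2 (gradient nonzero, so P is smooth).
Step 3: tangent line at P: -2·(x − 2) + 2·(y − 1) = 0.
Expanding: -2*x + 2*y + 2 = 0.


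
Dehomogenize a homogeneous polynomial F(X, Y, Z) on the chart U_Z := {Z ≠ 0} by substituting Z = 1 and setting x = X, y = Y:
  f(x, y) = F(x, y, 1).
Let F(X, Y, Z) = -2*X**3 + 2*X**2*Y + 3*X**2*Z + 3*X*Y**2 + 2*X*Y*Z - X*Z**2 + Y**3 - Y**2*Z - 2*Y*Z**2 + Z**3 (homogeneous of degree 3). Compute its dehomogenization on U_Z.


f(x, y) = -2*x**3 + 2*x**2*y + 3*x**2 + 3*x*y**2 + 2*x*y - x + y**3 - y**2 - 2*y + 1

On U_Z we set Z = 1. Each monomial c·X^i·Y^j·Z^k in F becomes c·x^i·y^j·1^k = c·x^i·y^j.
Substituting Z = 1: F(X, Y, 1) = -2*x**3 + 2*x**2*y + 3*x**2 + 3*x*y**2 + 2*x*y - x + y**3 - y**2 - 2*y + 1.
Note: deg(f) ≤ deg(F) = 3; strict inequality happens when F is divisible by Z (lost terms).


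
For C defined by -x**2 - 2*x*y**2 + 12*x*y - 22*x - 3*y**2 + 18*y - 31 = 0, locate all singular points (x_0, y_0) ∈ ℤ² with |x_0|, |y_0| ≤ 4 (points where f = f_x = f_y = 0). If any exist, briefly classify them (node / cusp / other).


Singular points: {(-2, 3)}; classification: node.

Compute partial derivatives:
  f_x = -2*x - 2*y**2 + 12*y - 22.
  f_y = -4*x*y + 12*x - 6*y + 18.
Scan x_0 ∈ {−4, ..., 4}. For each x_0, f_y(x_0, y) is a polynomial in y; find its integer roots y ∈ {−4, ..., 4}, then test f_x and f at those candidates.
  x = -4: f_y(-4, y) = 10*y - 30; vanishes at y ∈ {3}. (-4, 3): f_x = 4 ≠ 0.
  x = -3: f_y(-3, y) = 6*y - 18; vanishes at y ∈ {3}. (-3, 3): f_x = 2 ≠ 0.
  x = -2: f_y(-2, y) = 2*y - 6; vanishes at y ∈ {3}. (-2, 3): f_x = 0, f = 0 — SINGULAR.
  x = -1: f_y(-1, y) = 6 - 2*y; vanishes at y ∈ {3}. (-1, 3): f_x = -2 ≠ 0.
  x = 0: f_y(0, y) = 18 - 6*y; vanishes at y ∈ {3}. (0, 3): f_x = -4 ≠ 0.
  x = 1: f_y(1, y) = 30 - 10*y; vanishes at y ∈ {3}. (1, 3): f_x = -6 ≠ 0.
  x = 2: f_y(2, y) = 42 - 14*y; vanishes at y ∈ {3}. (2, 3): f_x = -8 ≠ 0.
  x = 3: f_y(3, y) = 54 - 18*y; vanishes at y ∈ {3}. (3, 3): f_x = -10 ≠ 0.
  x = 4: f_y(4, y) = 66 - 22*y; vanishes at y ∈ {3}. (4, 3): f_x = -12 ≠ 0.
Only singular point on the grid: (-2, 3).
Classify: substitute x = -2 + u, y = 3 + v and expand: f = -u**2 - 2*u*v**2 + v**2.
No constant or linear terms (consistent with a singular point). Quadratic part: -u**2 + v**2. Cubic part: -2*u*v**2.
The quadratic part v**2 - u**2 = (v − u)(v + u) splits into two distinct linear factors, so there are two distinct tangent lines y − 3 = ±(x − -2) — this is a node (ordinary double point).
Classification: node.


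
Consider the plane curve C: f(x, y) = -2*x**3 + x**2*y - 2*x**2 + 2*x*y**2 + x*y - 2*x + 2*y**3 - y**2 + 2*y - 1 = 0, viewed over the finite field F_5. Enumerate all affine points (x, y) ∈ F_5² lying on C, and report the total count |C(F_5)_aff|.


Affine F_5-points: {(0, 2), (0, 3), (1, 1), (2, 2), (3, 2), (3, 4)}; count = 6.

For each of the 25 pairs (x, y) ∈ F_5², evaluate f(x, y) mod 5. Record the zeros.
  x = 0: [0↦4, 1↦2, 2↦0, 3↦0, 4↦4]  zeros at y ∈ {2, 3}
  x = 1: [0↦3, 1↦0, 2↦1, 3↦3, 4↦3]  zeros at y ∈ {1}
  x = 2: [0↦1, 1↦4, 2↦0, 3↦1, 4↦4]  zeros at y ∈ {2}
  x = 3: [0↦1, 1↦2, 2↦0, 3↦2, 4↦0]  zeros at y ∈ {2, 4}
  x = 4: [0↦1, 1↦2, 2↦4, 3↦4, 4↦4]  zeros at y ∈ ∅
Collecting zeros: affine points = {(0, 2), (0, 3), (1, 1), (2, 2), (3, 2), (3, 4)}.
Total count |C(F_5)_aff| = 6.


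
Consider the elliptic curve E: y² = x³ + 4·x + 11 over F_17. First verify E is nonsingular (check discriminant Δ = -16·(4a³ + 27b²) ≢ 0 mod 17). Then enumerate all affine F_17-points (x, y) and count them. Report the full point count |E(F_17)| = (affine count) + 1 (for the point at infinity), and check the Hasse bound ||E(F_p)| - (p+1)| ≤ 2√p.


Affine points = {(1, 4), (1, 13), (3, 4), (3, 13), (6, 8), (6, 9), (7, 5), (7, 12), (11, 3), (11, 14), (12, 6), (12, 11), (13, 4), (13, 13)}; affine count = 14; |E(F_17)| = 15.

Discriminant check: Δ ∝ 4a³ + 27b² = 4·4³ + 27·11² = 4·64 + 27·121 ≡ 4 (mod 17). Nonzero ⇒ E is nonsingular.
For each x ∈ F_17, compute rhs = x³ + 4·x + 11 mod 17, then count y ∈ F_17 with y² ≡ rhs.
  x = 0: rhs = 11, matching y values: none (0 points).
  x = 1: rhs = 16, matching y values: 4, 13 (2 points).
  x = 2: rhs = 10, matching y values: none (0 points).
  x = 3: rhs = 16, matching y values: 4, 13 (2 points).
  x = 4: rhs = 6, matching y values: none (0 points).
  x = 5: rhs = 3, matching y values: none (0 points).
  x = 6: rhs = 13, matching y values: 8, 9 (2 points).
  x = 7: rhs = 8, matching y values: 5, 12 (2 points).
  x = 8: rhs = 11, matching y values: none (0 points).
  x = 9: rhs = 11, matching y values: none (0 points).
  x = 10: rhs = 14, matching y values: none (0 points).
  x = 11: rhs = 9, matching y values: 3, 14 (2 points).
  x = 12: rhs = 2, matching y values: 6, 11 (2 points).
  x = 13: rhs = 16, matching y values: 4, 13 (2 points).
  x = 14: rhs = 6, matching y values: none (0 points).
  x = 15: rhs = 12, matching y values: none (0 points).
  x = 16: rhs = 6, matching y values: none (0 points).
Total affine count: 14.
Full point count |E(F_17)| = 14 + 1 = 15.
Hasse bound: |15 − (17+1)| = |-3| = 3 ≤ 2√17 ≈ 8.2462 ✓.


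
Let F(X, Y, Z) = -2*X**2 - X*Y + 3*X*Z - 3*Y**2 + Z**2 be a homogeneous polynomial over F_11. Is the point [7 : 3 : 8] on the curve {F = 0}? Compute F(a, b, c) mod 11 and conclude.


F(7,3,8) ≡ 9 (mod 11); P is NOT on the curve.

Evaluate F(7, 3, 8) term-by-term (mod 11).
  -2*X**2 ↦ -2·49·1·1 = -98
  -X*Y ↦ -1·7·3·1 = -21
  3*X*Z ↦ 3·7·1·8 = 168
  -3*Y**2 ↦ -3·1·9·1 = -27
  Z**2 ↦ 1·1·1·64 = 64
Sum: F(7, 3, 8) = (-98) + (-21) + (168) + (-27) + (64) = 86.
Reducing mod 11: 86 ≡ 9 (mod 11).
Since F(a, b, c) ≡ 9 ≠ 0 (mod 11), P does NOT lie on the curve.


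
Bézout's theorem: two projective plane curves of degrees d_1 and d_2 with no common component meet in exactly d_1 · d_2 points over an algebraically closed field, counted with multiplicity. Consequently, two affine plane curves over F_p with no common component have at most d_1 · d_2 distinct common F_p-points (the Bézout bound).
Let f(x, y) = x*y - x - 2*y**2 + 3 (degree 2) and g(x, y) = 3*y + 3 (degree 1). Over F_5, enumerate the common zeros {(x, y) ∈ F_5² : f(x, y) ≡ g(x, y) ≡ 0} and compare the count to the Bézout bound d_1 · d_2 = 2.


Common zeros: {(3, 4)}; count = 1; Bézout bound = 2.

deg(f) = 2, deg(g) = 1, so Bézout bound = 2.
Scan x ∈ F_5. For each x, list the y ∈ F_5 with f(x, y) ≡ 0 and those with g(x, y) ≡ 0 (mod 5); the common zeros in that column are the intersection.
  x = 0: f ≡ 0 at y ∈ {2, 3}; g ≡ 0 at y ∈ {4}; common: ∅.
  x = 1: f ≡ 0 at y ∈ ∅; g ≡ 0 at y ∈ {4}; common: ∅.
  x = 2: f ≡ 0 at y ∈ ∅; g ≡ 0 at y ∈ {4}; common: ∅.
  x = 3: f ≡ 0 at y ∈ {0, 4}; g ≡ 0 at y ∈ {4}; common: {4}.
  x = 4: f ≡ 0 at y ∈ ∅; g ≡ 0 at y ∈ {4}; common: ∅.
Collecting: common zeros = {(3, 4)}, so the count is 1.
Comparison with the Bézout bound: 1 ≤ 2 = deg(f)·deg(g), as expected for curves with no common component (the affine F_5-count falls short of the bound because intersections may lie at infinity, over extension fields, or carry multiplicity).


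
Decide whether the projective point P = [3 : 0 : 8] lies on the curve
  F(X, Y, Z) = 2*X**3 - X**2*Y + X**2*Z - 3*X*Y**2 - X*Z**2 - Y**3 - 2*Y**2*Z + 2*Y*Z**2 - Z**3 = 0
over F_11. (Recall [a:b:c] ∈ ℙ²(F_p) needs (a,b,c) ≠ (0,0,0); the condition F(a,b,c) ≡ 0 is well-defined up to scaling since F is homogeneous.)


F(3,0,8) ≡ 5 (mod 11); P is NOT on the curve.

Evaluate F(3, 0, 8) term-by-term (mod 11).
  2*X**3 ↦ 2·27·1·1 = 54
  -X**2*Y ↦ -1·9·0·1 = 0
  X**2*Z ↦ 1·9·1·8 = 72
  -3*X*Y**2 ↦ -3·3·0·1 = 0
  -X*Z**2 ↦ -1·3·1·64 = -192
  -Y**3 ↦ -1·1·0·1 = 0
  -2*Y**2*Z ↦ -2·1·0·8 = 0
  2*Y*Z**2 ↦ 2·1·0·64 = 0
  -Z**3 ↦ -1·1·1·512 = -512
Sum: F(3, 0, 8) = (54) + (0) + (72) + (0) + (-192) + (0) + (0) + (0) + (-512) = -578.
Reducing mod 11: -578 ≡ 5 (mod 11).
Since F(a, b, c) ≡ 5 ≠ 0 (mod 11), P does NOT lie on the curve.


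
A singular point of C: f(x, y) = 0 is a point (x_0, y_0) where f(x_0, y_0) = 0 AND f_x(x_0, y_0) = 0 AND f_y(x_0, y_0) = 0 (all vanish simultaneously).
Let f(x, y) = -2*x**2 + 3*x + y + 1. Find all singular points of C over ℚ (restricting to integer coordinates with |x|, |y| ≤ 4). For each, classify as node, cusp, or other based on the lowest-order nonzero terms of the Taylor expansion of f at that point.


No singular points in the scanned grid; C is smooth there.

Compute partial derivatives:
  f_x = 3 - 4*x.
  f_y = 1.
f_y = 1 is a nonzero constant, so f_y never vanishes: no point (x, y) can satisfy f = f_x = f_y = 0. In particular no (x, y) ∈ {−4, ..., 4}² is singular; the curve is smooth.


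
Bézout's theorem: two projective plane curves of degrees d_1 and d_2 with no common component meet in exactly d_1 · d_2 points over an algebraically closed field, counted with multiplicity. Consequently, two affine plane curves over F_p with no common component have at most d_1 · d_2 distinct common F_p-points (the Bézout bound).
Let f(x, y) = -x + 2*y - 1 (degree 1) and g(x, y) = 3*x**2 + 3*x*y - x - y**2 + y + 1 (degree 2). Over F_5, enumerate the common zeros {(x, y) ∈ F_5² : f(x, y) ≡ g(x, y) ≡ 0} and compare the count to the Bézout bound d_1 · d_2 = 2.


Common zeros: {(0, 3), (4, 0)}; count = 2; Bézout bound = 2.

deg(f) = 1, deg(g) = 2, so Bézout bound = 2.
Scan x ∈ F_5. For each x, list the y ∈ F_5 with f(x, y) ≡ 0 and those with g(x, y) ≡ 0 (mod 5); the common zeros in that column are the intersection.
  x = 0: f ≡ 0 at y ∈ {3}; g ≡ 0 at y ∈ {3}; common: {3}.
  x = 1: f ≡ 0 at y ∈ {1}; g ≡ 0 at y ∈ ∅; common: ∅.
  x = 2: f ≡ 0 at y ∈ {4}; g ≡ 0 at y ∈ ∅; common: ∅.
  x = 3: f ≡ 0 at y ∈ {2}; g ≡ 0 at y ∈ {0}; common: ∅.
  x = 4: f ≡ 0 at y ∈ {0}; g ≡ 0 at y ∈ {0, 3}; common: {0}.
Collecting: common zeros = {(0, 3), (4, 0)}, so the count is 2.
Comparison with the Bézout bound: 2 ≤ 2 = deg(f)·deg(g), as expected for curves with no common component (the bound is attained).


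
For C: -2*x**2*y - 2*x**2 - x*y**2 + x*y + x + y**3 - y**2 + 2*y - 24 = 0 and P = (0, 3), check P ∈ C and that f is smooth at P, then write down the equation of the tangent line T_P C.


Tangent line at P: -5*x + 23*y - 69 = 0.

Step 1: f(0, 3) = 0, so P lies on C.
Step 2: partial derivatives
  f_x(x, y) = -4*x*y - 4*x - y**2 + y + 1, f_y(x, y) = -2*x**2 - 2*x*y + x + 3*y**2 - 2*y + 2.
  f_x(P) = -5, f_y(P) = 23 (gradient nonzero, so P is smooth).
Step 3: tangent line at P: -5·(x − 0) + 23·(y − 3) = 0.
Expanding: -5*x + 23*y - 69 = 0.


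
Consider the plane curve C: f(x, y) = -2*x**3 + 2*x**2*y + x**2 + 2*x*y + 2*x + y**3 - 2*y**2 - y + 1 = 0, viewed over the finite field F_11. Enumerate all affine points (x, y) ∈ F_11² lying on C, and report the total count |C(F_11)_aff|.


Affine F_11-points: {(4, 6), (8, 10), (9, 10), (10, 1), (10, 2), (10, 10)}; count = 6.

For each of the 121 pairs (x, y) ∈ F_11², evaluate f(x, y) mod 11. Record the zeros.
  x = 0: [0↦1, 1↦10, 2↦10, 3↦7, 4↦7, 5↦5, 6↦7, 7↦8, 8↦3, 9↦9, 10↦10]  zeros at y ∈ ∅
  x = 1: [0↦2, 1↦4, 2↦8, 3↦9, 4↦2, 5↦4, 6↦10, 7↦4, 8↦3, 9↦2, 10↦7]  zeros at y ∈ ∅
  x = 2: [0↦4, 1↦3, 2↦4, 3↦2, 4↦3, 5↦2, 6↦5, 7↦7, 8↦3, 9↦10, 10↦1]  zeros at y ∈ ∅
  x = 3: [0↦6, 1↦6, 2↦8, 3↦7, 4↦9, 5↦9, 6↦2, 7↦5, 8↦2, 9↦10, 10↦2]  zeros at y ∈ ∅
  x = 4: [0↦7, 1↦1, 2↦8, 3↦1, 4↦8, 5↦2, 6↦0, 7↦8, 8↦10, 9↦1, 10↦9]  zeros at y ∈ {6}
  x = 5: [0↦6, 1↦9, 2↦3, 3↦5, 4↦10, 5↦2, 6↦9, 7↦4, 8↦4, 9↦4, 10↦10]  zeros at y ∈ ∅
  x = 6: [0↦2, 1↦7, 2↦3, 3↦7, 4↦3, 5↦8, 6↦6, 7↦3, 8↦5, 9↦7, 10↦4]  zeros at y ∈ ∅
  x = 7: [0↦5, 1↦5, 2↦7, 3↦6, 4↦8, 5↦8, 6↦1, 7↦4, 8↦1, 9↦9, 10↦1]  zeros at y ∈ ∅
  x = 8: [0↦3, 1↦2, 2↦3, 3↦1, 4↦2, 5↦1, 6↦4, 7↦6, 8↦2, 9↦9, 10↦0]  zeros at y ∈ {10}
  x = 9: [0↦6, 1↦8, 2↦1, 3↦2, 4↦6, 5↦8, 6↦3, 7↦8, 8↦7, 9↦6, 10↦0]  zeros at y ∈ {10}
  x = 10: [0↦2, 1↦0, 2↦0, 3↦8, 4↦8, 5↦6, 6↦8, 7↦9, 8↦4, 9↦10, 10↦0]  zeros at y ∈ {1, 2, 10}
Collecting zeros: affine points = {(4, 6), (8, 10), (9, 10), (10, 1), (10, 2), (10, 10)}.
Total count |C(F_11)_aff| = 6.
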